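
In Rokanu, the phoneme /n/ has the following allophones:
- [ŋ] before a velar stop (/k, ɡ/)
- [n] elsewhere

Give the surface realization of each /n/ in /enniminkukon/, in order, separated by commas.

Occurrence 1 (position 2): no conditioning environment matches → elsewhere allophone [n].
Occurrence 2 (position 3): no conditioning environment matches → elsewhere allophone [n].
Occurrence 3 (position 7): before a velar stop → [ŋ].
Occurrence 4 (position 12): no conditioning environment matches → elsewhere allophone [n].

[n], [n], [ŋ], [n]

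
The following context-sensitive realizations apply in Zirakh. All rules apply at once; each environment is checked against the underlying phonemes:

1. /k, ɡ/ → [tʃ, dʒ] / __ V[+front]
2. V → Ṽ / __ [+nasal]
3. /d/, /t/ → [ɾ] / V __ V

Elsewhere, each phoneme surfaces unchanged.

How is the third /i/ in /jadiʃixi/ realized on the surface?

/i/ (word-final): rule 2 targets it, but not before a nasal consonant → unchanged [i].

[i]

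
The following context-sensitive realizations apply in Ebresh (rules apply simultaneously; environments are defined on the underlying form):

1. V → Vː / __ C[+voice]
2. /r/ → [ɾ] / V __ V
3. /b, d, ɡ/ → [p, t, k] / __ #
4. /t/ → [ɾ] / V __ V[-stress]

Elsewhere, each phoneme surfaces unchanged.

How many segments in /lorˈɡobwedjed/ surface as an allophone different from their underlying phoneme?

Segments that undergo a rule: /o/ → [oː] (rule 1); /o/ → [oː] (rule 1); /e/ → [eː] (rule 1); /e/ → [eː] (rule 1); /d/ → [t] (rule 3).
All other segments surface unchanged.

5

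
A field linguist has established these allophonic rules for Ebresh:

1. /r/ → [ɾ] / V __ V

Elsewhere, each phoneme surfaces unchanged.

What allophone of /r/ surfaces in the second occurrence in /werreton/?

/r/ (between /r/ and /e/) fails the environment for rule 1, so it stays [r].

[r]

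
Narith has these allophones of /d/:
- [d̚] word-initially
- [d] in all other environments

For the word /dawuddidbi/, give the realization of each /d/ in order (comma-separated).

Occurrence 1 (position 1): word-initially → [d̚].
Occurrence 2 (position 5): no conditioning environment matches → elsewhere allophone [d].
Occurrence 3 (position 6): no conditioning environment matches → elsewhere allophone [d].
Occurrence 4 (position 8): no conditioning environment matches → elsewhere allophone [d].

[d̚], [d], [d], [d]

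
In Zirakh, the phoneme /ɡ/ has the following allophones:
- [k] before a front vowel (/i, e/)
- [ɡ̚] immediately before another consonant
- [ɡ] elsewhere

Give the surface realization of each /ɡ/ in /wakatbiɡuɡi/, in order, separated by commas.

Occurrence 1 (position 8): no conditioning environment matches → elsewhere allophone [ɡ].
Occurrence 2 (position 10): before a front vowel (/i, e/) → [k].

[ɡ], [k]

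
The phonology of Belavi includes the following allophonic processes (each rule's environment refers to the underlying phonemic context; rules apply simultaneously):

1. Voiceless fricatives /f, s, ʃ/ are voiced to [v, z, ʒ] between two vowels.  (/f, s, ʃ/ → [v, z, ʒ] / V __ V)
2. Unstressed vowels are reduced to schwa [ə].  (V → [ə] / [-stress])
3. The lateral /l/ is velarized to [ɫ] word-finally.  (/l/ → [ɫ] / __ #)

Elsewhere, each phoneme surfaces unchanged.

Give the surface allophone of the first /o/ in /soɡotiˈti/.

[ə]

/o/ — between /s/ and /ɡ/, in an unstressed syllable — surfaces as [ə] (rule 2).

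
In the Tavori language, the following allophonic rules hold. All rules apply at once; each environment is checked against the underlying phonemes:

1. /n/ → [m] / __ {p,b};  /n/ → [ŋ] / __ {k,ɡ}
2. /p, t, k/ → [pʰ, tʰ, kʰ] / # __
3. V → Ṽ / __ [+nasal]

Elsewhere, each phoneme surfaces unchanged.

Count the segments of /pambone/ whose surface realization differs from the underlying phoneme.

3

Segments that undergo a rule: /p/ → [pʰ] (rule 2); /a/ → [ã] (rule 3); /o/ → [õ] (rule 3).
All other segments surface unchanged.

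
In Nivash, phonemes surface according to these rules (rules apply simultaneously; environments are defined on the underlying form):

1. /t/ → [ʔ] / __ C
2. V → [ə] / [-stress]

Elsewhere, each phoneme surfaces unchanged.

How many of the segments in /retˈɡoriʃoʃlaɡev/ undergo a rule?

6

Segments that undergo a rule: /e/ → [ə] (rule 2); /t/ → [ʔ] (rule 1); /i/ → [ə] (rule 2); /o/ → [ə] (rule 2); /a/ → [ə] (rule 2); /e/ → [ə] (rule 2).
All other segments surface unchanged.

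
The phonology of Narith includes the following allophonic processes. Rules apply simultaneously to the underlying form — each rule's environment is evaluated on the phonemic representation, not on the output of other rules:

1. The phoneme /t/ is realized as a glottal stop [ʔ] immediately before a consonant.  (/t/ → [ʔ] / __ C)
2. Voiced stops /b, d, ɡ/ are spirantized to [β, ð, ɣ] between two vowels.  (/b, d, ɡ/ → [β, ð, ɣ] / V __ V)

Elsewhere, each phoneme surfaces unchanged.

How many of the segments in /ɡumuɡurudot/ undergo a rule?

Segments that undergo a rule: /ɡ/ → [ɣ] (rule 2); /d/ → [ð] (rule 2).
All other segments surface unchanged.

2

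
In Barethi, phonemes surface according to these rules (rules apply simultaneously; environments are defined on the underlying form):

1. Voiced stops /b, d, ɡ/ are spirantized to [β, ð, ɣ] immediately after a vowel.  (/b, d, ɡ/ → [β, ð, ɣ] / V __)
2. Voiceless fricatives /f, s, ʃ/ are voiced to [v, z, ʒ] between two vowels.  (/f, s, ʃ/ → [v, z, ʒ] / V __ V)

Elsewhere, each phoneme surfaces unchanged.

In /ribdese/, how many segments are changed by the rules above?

Segments that undergo a rule: /b/ → [β] (rule 1); /s/ → [z] (rule 2).
All other segments surface unchanged.

2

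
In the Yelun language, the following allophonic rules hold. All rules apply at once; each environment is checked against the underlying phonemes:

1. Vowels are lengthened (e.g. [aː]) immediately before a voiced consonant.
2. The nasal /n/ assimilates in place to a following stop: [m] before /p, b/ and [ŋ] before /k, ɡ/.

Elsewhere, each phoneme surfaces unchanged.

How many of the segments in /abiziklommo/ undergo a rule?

3

Segments that undergo a rule: /a/ → [aː] (rule 1); /i/ → [iː] (rule 1); /o/ → [oː] (rule 1).
All other segments surface unchanged.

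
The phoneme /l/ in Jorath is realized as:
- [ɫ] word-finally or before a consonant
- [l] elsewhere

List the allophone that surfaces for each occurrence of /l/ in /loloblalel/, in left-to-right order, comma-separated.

Occurrence 1 (position 1): no conditioning environment matches → elsewhere allophone [l].
Occurrence 2 (position 3): no conditioning environment matches → elsewhere allophone [l].
Occurrence 3 (position 6): no conditioning environment matches → elsewhere allophone [l].
Occurrence 4 (position 8): no conditioning environment matches → elsewhere allophone [l].
Occurrence 5 (position 10): word-finally or before a consonant → [ɫ].

[l], [l], [l], [l], [ɫ]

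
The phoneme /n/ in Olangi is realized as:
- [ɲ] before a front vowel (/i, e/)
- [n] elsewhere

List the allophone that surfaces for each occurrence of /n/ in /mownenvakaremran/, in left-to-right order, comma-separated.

[ɲ], [n], [n]

Occurrence 1 (position 4): before a front vowel (/i, e/) → [ɲ].
Occurrence 2 (position 6): no conditioning environment matches → elsewhere allophone [n].
Occurrence 3 (position 16): no conditioning environment matches → elsewhere allophone [n].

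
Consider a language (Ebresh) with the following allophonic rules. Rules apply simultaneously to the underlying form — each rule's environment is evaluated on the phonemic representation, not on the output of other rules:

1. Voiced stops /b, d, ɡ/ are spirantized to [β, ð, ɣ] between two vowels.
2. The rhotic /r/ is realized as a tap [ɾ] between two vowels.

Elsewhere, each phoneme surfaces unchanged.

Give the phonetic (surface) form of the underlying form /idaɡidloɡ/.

/d/ meets the environment for rule 1 (between two vowels) → [ð].
/ɡ/ (between /a/ and /i/): between two vowels, so rule 1 applies → [ɣ].
/d/ (between /i/ and /l/) fails the environment for rule 1, so it stays [d].
/ɡ/ (word-final) is in the target of rule 1 but the environment (between two vowels) is not met → [ɡ].

[iðaɣidloɡ]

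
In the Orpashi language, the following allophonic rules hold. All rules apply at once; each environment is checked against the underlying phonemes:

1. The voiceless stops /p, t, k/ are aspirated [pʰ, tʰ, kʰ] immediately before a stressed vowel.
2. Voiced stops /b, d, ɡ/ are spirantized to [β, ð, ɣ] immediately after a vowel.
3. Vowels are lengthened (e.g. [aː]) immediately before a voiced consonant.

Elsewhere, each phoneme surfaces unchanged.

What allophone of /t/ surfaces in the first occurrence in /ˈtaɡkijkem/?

[tʰ]

/t/ (word-initial): immediately before a stressed vowel, so rule 1 applies → [tʰ].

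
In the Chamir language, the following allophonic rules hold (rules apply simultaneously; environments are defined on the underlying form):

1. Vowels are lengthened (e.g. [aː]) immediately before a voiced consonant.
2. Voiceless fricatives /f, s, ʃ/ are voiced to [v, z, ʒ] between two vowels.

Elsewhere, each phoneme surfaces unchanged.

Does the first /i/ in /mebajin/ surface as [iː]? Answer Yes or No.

Yes

/i/ (between /j/ and /n/): before a voiced consonant, so rule 1 applies → [iː].
The actual realization is [iː], which matches [iː].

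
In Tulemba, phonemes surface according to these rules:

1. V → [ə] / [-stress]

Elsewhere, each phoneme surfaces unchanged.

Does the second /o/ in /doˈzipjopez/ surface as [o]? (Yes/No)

/o/ (between /j/ and /p/) occurs in an unstressed syllable → [ə] by rule 1.
The actual realization is [ə], not [o].

No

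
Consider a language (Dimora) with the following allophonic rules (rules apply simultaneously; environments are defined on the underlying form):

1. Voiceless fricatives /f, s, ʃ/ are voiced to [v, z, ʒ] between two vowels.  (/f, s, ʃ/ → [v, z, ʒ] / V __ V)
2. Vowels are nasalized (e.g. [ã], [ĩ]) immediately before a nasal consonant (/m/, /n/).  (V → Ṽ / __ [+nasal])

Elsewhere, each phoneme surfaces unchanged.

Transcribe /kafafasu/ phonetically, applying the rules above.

/k/ — not in any rule's target class → [k].
/a/ — between /k/ and /f/; rule 2 does not apply here → [a].
/f/ (between /a/ and /a/) occurs between two vowels → [v] by rule 1.
/a/ (between /f/ and /f/) fails the environment for rule 2, so it stays [a].
Rule 1 applies to /f/ (between /a/ and /a/: between two vowels) → [v].
/a/ (between /f/ and /s/): rule 2 targets it, but not before a nasal consonant → unchanged [a].
/s/ meets the environment for rule 1 (between two vowels) → [z].
/u/ (word-final): rule 2 targets it, but not before a nasal consonant → unchanged [u].

[kavavazu]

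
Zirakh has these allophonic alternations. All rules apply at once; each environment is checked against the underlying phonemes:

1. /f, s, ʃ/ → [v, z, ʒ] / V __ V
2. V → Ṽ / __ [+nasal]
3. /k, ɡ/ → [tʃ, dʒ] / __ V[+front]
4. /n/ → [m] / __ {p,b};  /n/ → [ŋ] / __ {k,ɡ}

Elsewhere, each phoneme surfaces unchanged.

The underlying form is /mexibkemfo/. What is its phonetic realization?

/m/ — not in any rule's target class → [m].
/e/ — between /m/ and /x/; rule 2 does not apply here → [e].
/x/ (between /e/ and /i/) is unaffected → [x].
/i/ (between /x/ and /b/) is in the target of rule 2 but the environment (before a nasal consonant) is not met → [i].
/b/ (between /i/ and /k/): no rule targets it → [b].
/k/ meets the environment for rule 3 (before a front vowel) → [tʃ].
/e/ — between /k/ and /m/, before a nasal consonant — surfaces as [ẽ] (rule 2).
/m/ (between /e/ and /f/): no rule targets it → [m].
/f/ (between /m/ and /o/) is in the target of rule 1 but the environment (between two vowels) is not met → [f].
/o/ (word-final) fails the environment for rule 2, so it stays [o].

[mexibtʃẽmfo]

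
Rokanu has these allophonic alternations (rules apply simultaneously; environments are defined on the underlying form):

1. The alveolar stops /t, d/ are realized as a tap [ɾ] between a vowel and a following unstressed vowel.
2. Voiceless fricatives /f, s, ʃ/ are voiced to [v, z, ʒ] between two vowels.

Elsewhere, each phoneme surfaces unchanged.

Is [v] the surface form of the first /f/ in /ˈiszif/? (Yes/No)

No

/f/ — word-final; rule 2 does not apply here → [f].
The actual realization is [f], not [v].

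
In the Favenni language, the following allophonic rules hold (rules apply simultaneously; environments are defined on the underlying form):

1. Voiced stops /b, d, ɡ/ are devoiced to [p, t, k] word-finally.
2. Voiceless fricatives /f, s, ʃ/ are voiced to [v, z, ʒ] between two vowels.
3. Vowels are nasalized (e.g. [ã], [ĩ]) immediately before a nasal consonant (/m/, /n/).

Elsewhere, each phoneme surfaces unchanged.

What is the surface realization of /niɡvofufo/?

/n/ (word-initial): no rule targets it → [n].
/i/ (between /n/ and /ɡ/) is in the target of rule 3 but the environment (before a nasal consonant) is not met → [i].
/ɡ/ (between /i/ and /v/): rule 1 targets it, but not word-finally → unchanged [ɡ].
/v/ — not in any rule's target class → [v].
/o/ (between /v/ and /f/): rule 3 targets it, but not before a nasal consonant → unchanged [o].
/f/ (between /o/ and /u/) occurs between two vowels → [v] by rule 2.
/u/ — between /f/ and /f/; rule 3 does not apply here → [u].
/f/ (between /u/ and /o/) occurs between two vowels → [v] by rule 2.
/o/ (word-final) fails the environment for rule 3, so it stays [o].

[niɡvovuvo]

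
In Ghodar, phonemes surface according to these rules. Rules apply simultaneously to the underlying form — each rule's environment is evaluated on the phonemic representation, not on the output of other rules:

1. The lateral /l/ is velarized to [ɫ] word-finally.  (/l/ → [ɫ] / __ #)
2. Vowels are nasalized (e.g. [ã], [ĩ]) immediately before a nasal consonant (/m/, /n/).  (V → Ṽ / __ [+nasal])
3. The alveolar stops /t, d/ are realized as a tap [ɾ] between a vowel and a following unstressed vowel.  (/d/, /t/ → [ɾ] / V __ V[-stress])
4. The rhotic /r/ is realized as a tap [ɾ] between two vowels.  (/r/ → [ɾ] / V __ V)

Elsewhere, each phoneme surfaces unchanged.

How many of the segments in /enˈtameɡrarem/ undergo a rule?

4

Segments that undergo a rule: /e/ → [ẽ] (rule 2); /a/ → [ã] (rule 2); /r/ → [ɾ] (rule 4); /e/ → [ẽ] (rule 2).
All other segments surface unchanged.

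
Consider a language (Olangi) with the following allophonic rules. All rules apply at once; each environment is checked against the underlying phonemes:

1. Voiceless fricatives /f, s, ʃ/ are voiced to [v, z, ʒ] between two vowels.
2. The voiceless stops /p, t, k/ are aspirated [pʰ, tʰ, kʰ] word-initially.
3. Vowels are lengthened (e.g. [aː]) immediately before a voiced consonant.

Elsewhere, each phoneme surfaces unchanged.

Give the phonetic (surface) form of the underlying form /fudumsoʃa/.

/f/ (word-initial): rule 1 targets it, but not between two vowels → unchanged [f].
/u/ (between /f/ and /d/): before a voiced consonant, so rule 3 applies → [uː].
/d/ — not in any rule's target class → [d].
Rule 3 applies to /u/ (between /d/ and /m/: before a voiced consonant) → [uː].
/m/ stays [m].
/s/ (between /m/ and /o/) is in the target of rule 1 but the environment (between two vowels) is not met → [s].
/o/ (between /s/ and /ʃ/) fails the environment for rule 3, so it stays [o].
/ʃ/ (between /o/ and /a/) occurs between two vowels → [ʒ] by rule 1.
/a/ (word-final): rule 3 targets it, but not before a voiced consonant → unchanged [a].

[fuːduːmsoʒa]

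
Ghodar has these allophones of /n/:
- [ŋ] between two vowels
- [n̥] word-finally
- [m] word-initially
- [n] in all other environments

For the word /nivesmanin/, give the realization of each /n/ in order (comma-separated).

[m], [ŋ], [n̥]

Occurrence 1 (position 1): word-initially → [m].
Occurrence 2 (position 8): between two vowels → [ŋ].
Occurrence 3 (position 10): word-finally → [n̥].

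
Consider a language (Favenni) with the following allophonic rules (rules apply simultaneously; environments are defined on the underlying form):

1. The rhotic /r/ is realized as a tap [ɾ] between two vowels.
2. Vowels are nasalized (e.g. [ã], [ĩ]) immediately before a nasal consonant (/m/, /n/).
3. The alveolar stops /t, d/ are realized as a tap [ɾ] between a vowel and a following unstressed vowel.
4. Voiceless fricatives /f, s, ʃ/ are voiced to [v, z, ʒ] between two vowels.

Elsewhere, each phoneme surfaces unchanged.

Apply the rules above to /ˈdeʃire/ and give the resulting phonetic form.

/d/ — word-initial; rule 3 does not apply here → [d].
/e/ — between /d/ and /ʃ/; rule 2 does not apply here → [e].
Rule 4 applies to /ʃ/ (between /e/ and /i/: between two vowels) → [ʒ].
/i/ (between /ʃ/ and /r/): rule 2 targets it, but not before a nasal consonant → unchanged [i].
/r/ meets the environment for rule 1 (between two vowels) → [ɾ].
/e/ (word-final) fails the environment for rule 2, so it stays [e].

[ˈdeʒiɾe]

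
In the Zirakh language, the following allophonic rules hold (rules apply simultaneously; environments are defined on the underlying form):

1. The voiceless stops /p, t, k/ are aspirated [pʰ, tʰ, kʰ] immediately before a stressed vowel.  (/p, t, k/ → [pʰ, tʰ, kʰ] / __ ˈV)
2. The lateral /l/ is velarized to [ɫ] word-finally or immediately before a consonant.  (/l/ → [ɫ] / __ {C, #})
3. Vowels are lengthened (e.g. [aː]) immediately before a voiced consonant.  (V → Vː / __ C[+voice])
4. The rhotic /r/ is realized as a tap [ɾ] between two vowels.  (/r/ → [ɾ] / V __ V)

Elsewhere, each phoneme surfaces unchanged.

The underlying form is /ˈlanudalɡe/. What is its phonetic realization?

/l/ (word-initial): rule 2 targets it, but not word-finally or immediately before a consonant → unchanged [l].
/a/ (between /l/ and /n/) occurs before a voiced consonant → [aː] by rule 3.
/n/ stays [n].
/u/ — between /n/ and /d/, before a voiced consonant — surfaces as [uː] (rule 3).
/d/ (between /u/ and /a/) is unaffected → [d].
/a/ meets the environment for rule 3 (before a voiced consonant) → [aː].
/l/ (between /a/ and /ɡ/) occurs word-finally or immediately before a consonant → [ɫ] by rule 2.
/ɡ/ (between /l/ and /e/) is unaffected → [ɡ].
/e/ (word-final) is in the target of rule 3 but the environment (before a voiced consonant) is not met → [e].

[ˈlaːnuːdaːɫɡe]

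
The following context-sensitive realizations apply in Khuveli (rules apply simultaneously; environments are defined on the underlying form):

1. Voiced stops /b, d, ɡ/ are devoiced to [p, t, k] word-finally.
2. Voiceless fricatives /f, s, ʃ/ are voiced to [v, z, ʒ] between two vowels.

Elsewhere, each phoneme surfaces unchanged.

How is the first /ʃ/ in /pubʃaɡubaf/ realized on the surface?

[ʃ]

/ʃ/ — between /b/ and /a/; rule 2 does not apply here → [ʃ].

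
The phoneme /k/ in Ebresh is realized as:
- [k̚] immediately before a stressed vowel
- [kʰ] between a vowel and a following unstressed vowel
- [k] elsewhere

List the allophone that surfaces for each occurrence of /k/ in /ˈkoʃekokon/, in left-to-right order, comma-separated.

[k̚], [kʰ], [kʰ]

Occurrence 1 (position 1): immediately before a stressed vowel → [k̚].
Occurrence 2 (position 5): between a vowel and a following unstressed vowel → [kʰ].
Occurrence 3 (position 7): between a vowel and a following unstressed vowel → [kʰ].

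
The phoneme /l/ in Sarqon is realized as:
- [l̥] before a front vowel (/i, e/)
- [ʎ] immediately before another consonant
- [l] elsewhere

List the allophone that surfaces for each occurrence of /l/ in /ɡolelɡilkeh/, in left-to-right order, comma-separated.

[l̥], [ʎ], [ʎ]

Occurrence 1 (position 3): before a front vowel (/i, e/) → [l̥].
Occurrence 2 (position 5): immediately before another consonant → [ʎ].
Occurrence 3 (position 8): immediately before another consonant → [ʎ].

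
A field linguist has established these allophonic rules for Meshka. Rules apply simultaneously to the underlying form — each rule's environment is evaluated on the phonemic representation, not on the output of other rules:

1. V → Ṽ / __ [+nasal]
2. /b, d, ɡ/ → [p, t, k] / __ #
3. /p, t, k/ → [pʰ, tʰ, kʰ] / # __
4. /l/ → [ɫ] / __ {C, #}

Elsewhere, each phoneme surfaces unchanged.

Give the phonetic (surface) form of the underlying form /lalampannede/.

[lalãmpãnnede]

/l/ — word-initial; rule 4 does not apply here → [l].
/a/ (between /l/ and /l/) fails the environment for rule 1, so it stays [a].
/l/ (between /a/ and /a/) fails the environment for rule 4, so it stays [l].
/a/ — between /l/ and /m/, before a nasal consonant — surfaces as [ã] (rule 1).
/m/ (between /a/ and /p/) is unaffected → [m].
/p/ (between /m/ and /a/) fails the environment for rule 3, so it stays [p].
Rule 1 applies to /a/ (between /p/ and /n/: before a nasal consonant) → [ã].
/n/ stays [n].
/n/ (between /n/ and /e/): no rule targets it → [n].
/e/ (between /n/ and /d/) is in the target of rule 1 but the environment (before a nasal consonant) is not met → [e].
/d/ — between /e/ and /e/; rule 2 does not apply here → [d].
/e/ — word-final; rule 1 does not apply here → [e].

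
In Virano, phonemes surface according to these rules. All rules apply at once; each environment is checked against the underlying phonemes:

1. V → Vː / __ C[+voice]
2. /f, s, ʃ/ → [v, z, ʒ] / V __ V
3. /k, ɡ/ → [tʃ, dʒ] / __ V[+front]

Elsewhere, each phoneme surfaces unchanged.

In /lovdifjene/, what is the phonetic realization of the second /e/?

/e/ (word-final) is in the target of rule 1 but the environment (before a voiced consonant) is not met → [e].

[e]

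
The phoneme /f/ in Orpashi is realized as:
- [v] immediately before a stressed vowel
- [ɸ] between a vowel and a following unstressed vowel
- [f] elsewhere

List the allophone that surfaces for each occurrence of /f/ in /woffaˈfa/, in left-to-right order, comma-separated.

[f], [f], [v]

Occurrence 1 (position 3): no conditioning environment matches → elsewhere allophone [f].
Occurrence 2 (position 4): no conditioning environment matches → elsewhere allophone [f].
Occurrence 3 (position 6): immediately before a stressed vowel → [v].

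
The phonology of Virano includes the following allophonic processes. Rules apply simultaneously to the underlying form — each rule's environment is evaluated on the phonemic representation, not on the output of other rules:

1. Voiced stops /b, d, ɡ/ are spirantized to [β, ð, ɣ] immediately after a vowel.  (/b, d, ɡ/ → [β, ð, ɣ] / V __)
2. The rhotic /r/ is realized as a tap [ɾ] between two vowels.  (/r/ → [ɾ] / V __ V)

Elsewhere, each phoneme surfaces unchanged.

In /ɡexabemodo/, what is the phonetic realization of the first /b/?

[β]

/b/ meets the environment for rule 1 (immediately after a vowel) → [β].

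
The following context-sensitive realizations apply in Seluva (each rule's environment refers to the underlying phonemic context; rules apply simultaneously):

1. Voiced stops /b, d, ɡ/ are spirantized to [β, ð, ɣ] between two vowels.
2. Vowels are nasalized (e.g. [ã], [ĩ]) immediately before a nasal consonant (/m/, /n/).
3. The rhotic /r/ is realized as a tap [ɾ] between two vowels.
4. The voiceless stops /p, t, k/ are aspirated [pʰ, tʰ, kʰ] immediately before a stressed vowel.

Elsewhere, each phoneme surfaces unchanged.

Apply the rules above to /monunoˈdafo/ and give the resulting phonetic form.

[mõnũnoˈðafo]

/o/ (between /m/ and /n/): before a nasal consonant, so rule 2 applies → [õ].
/u/ — between /n/ and /n/, before a nasal consonant — surfaces as [ũ] (rule 2).
/o/ (between /n/ and /d/) fails the environment for rule 2, so it stays [o].
/d/ meets the environment for rule 1 (between two vowels) → [ð].
/a/ (between /d/ and /f/) fails the environment for rule 2, so it stays [a].
/o/ (word-final): rule 2 targets it, but not before a nasal consonant → unchanged [o].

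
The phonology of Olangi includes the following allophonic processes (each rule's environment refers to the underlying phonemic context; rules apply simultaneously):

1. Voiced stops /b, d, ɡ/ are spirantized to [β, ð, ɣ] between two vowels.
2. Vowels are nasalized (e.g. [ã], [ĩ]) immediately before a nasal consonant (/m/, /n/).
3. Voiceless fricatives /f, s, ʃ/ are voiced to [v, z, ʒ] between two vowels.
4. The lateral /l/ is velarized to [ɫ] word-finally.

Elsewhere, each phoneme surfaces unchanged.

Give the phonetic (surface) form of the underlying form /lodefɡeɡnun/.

/l/ (word-initial) fails the environment for rule 4, so it stays [l].
/o/ (between /l/ and /d/) is in the target of rule 2 but the environment (before a nasal consonant) is not met → [o].
/d/ (between /o/ and /e/): between two vowels, so rule 1 applies → [ð].
/e/ (between /d/ and /f/): rule 2 targets it, but not before a nasal consonant → unchanged [e].
/f/ (between /e/ and /ɡ/) fails the environment for rule 3, so it stays [f].
/ɡ/ (between /f/ and /e/) is in the target of rule 1 but the environment (between two vowels) is not met → [ɡ].
/e/ (between /ɡ/ and /ɡ/): rule 2 targets it, but not before a nasal consonant → unchanged [e].
/ɡ/ (between /e/ and /n/): rule 1 targets it, but not between two vowels → unchanged [ɡ].
/n/ — not in any rule's target class → [n].
/u/ (between /n/ and /n/): before a nasal consonant, so rule 2 applies → [ũ].
/n/ — not in any rule's target class → [n].

[loðefɡeɡnũn]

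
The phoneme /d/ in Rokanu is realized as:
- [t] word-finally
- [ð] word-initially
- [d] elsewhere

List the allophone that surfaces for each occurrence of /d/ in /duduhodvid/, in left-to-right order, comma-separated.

Occurrence 1 (position 1): word-initially → [ð].
Occurrence 2 (position 3): no conditioning environment matches → elsewhere allophone [d].
Occurrence 3 (position 7): no conditioning environment matches → elsewhere allophone [d].
Occurrence 4 (position 10): word-finally → [t].

[ð], [d], [d], [t]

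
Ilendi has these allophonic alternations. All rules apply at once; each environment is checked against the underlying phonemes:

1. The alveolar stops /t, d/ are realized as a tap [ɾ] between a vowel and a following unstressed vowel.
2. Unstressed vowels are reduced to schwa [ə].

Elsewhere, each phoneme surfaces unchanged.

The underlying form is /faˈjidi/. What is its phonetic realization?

[fəˈjiɾə]

/a/ (between /f/ and /j/) occurs in an unstressed syllable → [ə] by rule 2.
/i/ (between /j/ and /d/) fails the environment for rule 2, so it stays [i].
Rule 1 applies to /d/ (between /i/ and /i/: between a vowel and a following unstressed vowel) → [ɾ].
/i/ meets the environment for rule 2 (in an unstressed syllable) → [ə].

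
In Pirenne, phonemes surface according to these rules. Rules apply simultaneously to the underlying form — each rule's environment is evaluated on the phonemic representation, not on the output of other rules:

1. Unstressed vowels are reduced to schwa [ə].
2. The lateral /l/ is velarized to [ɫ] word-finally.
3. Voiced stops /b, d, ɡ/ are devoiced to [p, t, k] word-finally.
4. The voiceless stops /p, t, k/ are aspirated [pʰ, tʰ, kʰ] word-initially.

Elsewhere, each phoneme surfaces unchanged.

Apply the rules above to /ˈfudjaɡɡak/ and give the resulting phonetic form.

/f/ (word-initial) is unaffected → [f].
/u/ (between /f/ and /d/): rule 1 targets it, but not in an unstressed syllable → unchanged [u].
/d/ — between /u/ and /j/; rule 3 does not apply here → [d].
/j/ (between /d/ and /a/) is unaffected → [j].
/a/ (between /j/ and /ɡ/): in an unstressed syllable, so rule 1 applies → [ə].
/ɡ/ (between /a/ and /ɡ/) is in the target of rule 3 but the environment (word-finally) is not met → [ɡ].
/ɡ/ — between /ɡ/ and /a/; rule 3 does not apply here → [ɡ].
/a/ meets the environment for rule 1 (in an unstressed syllable) → [ə].
/k/ — word-final; rule 4 does not apply here → [k].

[ˈfudjəɡɡək]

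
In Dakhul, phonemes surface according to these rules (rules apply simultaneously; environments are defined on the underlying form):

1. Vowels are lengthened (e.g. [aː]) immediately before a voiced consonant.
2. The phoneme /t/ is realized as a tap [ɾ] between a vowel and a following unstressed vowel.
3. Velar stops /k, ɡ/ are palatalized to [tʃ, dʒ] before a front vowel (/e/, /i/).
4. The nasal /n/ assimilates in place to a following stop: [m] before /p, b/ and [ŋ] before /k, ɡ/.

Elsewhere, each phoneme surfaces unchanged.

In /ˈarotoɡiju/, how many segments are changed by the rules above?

5

Segments that undergo a rule: /a/ → [aː] (rule 1); /t/ → [ɾ] (rule 2); /o/ → [oː] (rule 1); /ɡ/ → [dʒ] (rule 3); /i/ → [iː] (rule 1).
All other segments surface unchanged.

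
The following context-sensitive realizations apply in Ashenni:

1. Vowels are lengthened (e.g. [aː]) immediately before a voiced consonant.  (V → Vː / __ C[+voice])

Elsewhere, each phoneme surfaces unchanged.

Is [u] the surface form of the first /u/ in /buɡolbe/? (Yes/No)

No

Rule 1 applies to /u/ (between /b/ and /ɡ/: before a voiced consonant) → [uː].
The actual realization is [uː], not [u].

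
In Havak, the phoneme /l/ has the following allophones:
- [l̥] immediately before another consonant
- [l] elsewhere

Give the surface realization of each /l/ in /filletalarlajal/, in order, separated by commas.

[l̥], [l], [l], [l], [l]

Occurrence 1 (position 3): immediately before another consonant → [l̥].
Occurrence 2 (position 4): no conditioning environment matches → elsewhere allophone [l].
Occurrence 3 (position 8): no conditioning environment matches → elsewhere allophone [l].
Occurrence 4 (position 11): no conditioning environment matches → elsewhere allophone [l].
Occurrence 5 (position 15): no conditioning environment matches → elsewhere allophone [l].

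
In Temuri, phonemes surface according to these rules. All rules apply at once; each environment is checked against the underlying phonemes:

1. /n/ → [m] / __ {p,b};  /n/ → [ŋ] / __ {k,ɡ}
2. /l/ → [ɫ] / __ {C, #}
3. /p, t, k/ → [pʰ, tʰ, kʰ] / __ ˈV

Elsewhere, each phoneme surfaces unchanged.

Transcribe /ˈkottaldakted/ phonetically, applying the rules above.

[ˈkʰottaɫdakted]

/k/ (word-initial): immediately before a stressed vowel, so rule 3 applies → [kʰ].
/o/ (between /k/ and /t/): no rule targets it → [o].
/t/ (between /o/ and /t/): rule 3 targets it, but not immediately before a stressed vowel → unchanged [t].
/t/ (between /t/ and /a/) fails the environment for rule 3, so it stays [t].
/a/ (between /t/ and /l/): no rule targets it → [a].
/l/ meets the environment for rule 2 (word-finally or immediately before a consonant) → [ɫ].
/d/ (between /l/ and /a/) is unaffected → [d].
/a/ stays [a].
/k/ (between /a/ and /t/) is in the target of rule 3 but the environment (immediately before a stressed vowel) is not met → [k].
/t/ (between /k/ and /e/): rule 3 targets it, but not immediately before a stressed vowel → unchanged [t].
/e/ (between /t/ and /d/) is unaffected → [e].
/d/ — not in any rule's target class → [d].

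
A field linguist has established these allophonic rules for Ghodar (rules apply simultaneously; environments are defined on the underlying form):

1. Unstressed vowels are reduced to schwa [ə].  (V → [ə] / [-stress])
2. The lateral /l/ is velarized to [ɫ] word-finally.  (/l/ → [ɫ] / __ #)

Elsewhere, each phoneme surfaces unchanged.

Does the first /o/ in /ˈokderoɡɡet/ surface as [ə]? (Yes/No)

No

/o/ (word-initial) is in the target of rule 1 but the environment (in an unstressed syllable) is not met → [o].
The actual realization is [o], not [ə].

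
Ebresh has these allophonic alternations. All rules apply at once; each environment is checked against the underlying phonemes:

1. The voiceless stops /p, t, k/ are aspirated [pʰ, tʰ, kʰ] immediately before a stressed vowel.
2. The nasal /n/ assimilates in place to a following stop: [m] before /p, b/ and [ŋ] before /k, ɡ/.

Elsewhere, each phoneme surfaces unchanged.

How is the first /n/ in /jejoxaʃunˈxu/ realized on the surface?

[n]

/n/ — between /u/ and /x/; rule 2 does not apply here → [n].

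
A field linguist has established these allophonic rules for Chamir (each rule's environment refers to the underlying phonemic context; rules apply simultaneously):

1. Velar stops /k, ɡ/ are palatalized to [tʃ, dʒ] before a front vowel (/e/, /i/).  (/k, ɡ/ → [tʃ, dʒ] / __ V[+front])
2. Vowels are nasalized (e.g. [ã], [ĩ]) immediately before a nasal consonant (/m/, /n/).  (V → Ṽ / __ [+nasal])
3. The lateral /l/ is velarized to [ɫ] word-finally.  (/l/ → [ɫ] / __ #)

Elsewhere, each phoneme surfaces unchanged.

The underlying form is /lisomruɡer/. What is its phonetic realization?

[lisõmrudʒer]

/l/ (word-initial) is in the target of rule 3 but the environment (word-finally) is not met → [l].
/i/ — between /l/ and /s/; rule 2 does not apply here → [i].
/o/ (between /s/ and /m/) occurs before a nasal consonant → [õ] by rule 2.
/u/ (between /r/ and /ɡ/): rule 2 targets it, but not before a nasal consonant → unchanged [u].
/ɡ/ — between /u/ and /e/, before a front vowel — surfaces as [dʒ] (rule 1).
/e/ — between /ɡ/ and /r/; rule 2 does not apply here → [e].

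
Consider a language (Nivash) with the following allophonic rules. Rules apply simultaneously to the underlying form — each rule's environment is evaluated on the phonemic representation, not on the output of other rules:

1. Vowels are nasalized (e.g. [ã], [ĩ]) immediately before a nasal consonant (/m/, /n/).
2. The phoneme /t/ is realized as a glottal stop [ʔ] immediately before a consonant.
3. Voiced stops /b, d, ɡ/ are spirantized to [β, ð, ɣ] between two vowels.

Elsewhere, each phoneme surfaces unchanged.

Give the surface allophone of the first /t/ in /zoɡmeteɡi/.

[t]

/t/ (between /e/ and /e/) is in the target of rule 2 but the environment (immediately before a consonant) is not met → [t].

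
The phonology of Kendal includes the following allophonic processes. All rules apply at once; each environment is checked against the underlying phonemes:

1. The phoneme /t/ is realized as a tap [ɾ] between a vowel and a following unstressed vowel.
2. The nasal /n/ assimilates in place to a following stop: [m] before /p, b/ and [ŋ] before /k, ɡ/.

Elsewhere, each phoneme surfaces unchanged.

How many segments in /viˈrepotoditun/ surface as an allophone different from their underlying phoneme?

Segments that undergo a rule: /t/ → [ɾ] (rule 1); /t/ → [ɾ] (rule 1).
All other segments surface unchanged.

2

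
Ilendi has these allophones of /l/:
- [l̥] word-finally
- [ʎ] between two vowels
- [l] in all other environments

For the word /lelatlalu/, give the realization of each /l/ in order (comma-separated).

Occurrence 1 (position 1): no conditioning environment matches → elsewhere allophone [l].
Occurrence 2 (position 3): between two vowels → [ʎ].
Occurrence 3 (position 6): no conditioning environment matches → elsewhere allophone [l].
Occurrence 4 (position 8): between two vowels → [ʎ].

[l], [ʎ], [l], [ʎ]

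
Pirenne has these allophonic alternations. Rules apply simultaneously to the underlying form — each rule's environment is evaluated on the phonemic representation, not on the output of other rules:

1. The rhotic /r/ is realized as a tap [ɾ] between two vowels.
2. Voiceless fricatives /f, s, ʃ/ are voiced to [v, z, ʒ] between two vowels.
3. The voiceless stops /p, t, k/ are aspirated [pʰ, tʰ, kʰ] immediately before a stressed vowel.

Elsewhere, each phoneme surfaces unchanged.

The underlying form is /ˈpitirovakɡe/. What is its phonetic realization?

/p/ — word-initial, immediately before a stressed vowel — surfaces as [pʰ] (rule 3).
/i/ — not in any rule's target class → [i].
/t/ (between /i/ and /i/) is in the target of rule 3 but the environment (immediately before a stressed vowel) is not met → [t].
/i/ stays [i].
/r/ — between /i/ and /o/, between two vowels — surfaces as [ɾ] (rule 1).
/o/ (between /r/ and /v/) is unaffected → [o].
/v/ (between /o/ and /a/) is unaffected → [v].
/a/ (between /v/ and /k/): no rule targets it → [a].
/k/ (between /a/ and /ɡ/) fails the environment for rule 3, so it stays [k].
/ɡ/ stays [ɡ].
/e/ — not in any rule's target class → [e].

[ˈpʰitiɾovakɡe]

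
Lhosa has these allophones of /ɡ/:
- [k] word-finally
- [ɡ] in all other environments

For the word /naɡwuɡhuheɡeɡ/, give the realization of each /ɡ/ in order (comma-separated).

[ɡ], [ɡ], [ɡ], [k]

Occurrence 1 (position 3): no conditioning environment matches → elsewhere allophone [ɡ].
Occurrence 2 (position 6): no conditioning environment matches → elsewhere allophone [ɡ].
Occurrence 3 (position 11): no conditioning environment matches → elsewhere allophone [ɡ].
Occurrence 4 (position 13): word-finally → [k].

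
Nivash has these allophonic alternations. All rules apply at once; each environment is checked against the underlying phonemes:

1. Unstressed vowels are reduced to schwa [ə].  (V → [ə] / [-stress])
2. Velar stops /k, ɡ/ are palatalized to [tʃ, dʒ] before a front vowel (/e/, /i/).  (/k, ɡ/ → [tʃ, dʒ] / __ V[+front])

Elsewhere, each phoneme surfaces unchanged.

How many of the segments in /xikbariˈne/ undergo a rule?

3

Segments that undergo a rule: /i/ → [ə] (rule 1); /a/ → [ə] (rule 1); /i/ → [ə] (rule 1).
All other segments surface unchanged.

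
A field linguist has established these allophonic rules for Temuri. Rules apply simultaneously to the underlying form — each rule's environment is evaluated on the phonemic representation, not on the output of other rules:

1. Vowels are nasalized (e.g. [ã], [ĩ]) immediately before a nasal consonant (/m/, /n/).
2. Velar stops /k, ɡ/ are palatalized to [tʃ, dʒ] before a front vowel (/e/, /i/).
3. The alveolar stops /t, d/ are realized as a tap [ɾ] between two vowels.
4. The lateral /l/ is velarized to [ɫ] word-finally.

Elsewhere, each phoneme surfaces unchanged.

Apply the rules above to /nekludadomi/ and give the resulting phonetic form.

[nekluɾaɾõmi]

/n/ (word-initial): no rule targets it → [n].
/e/ (between /n/ and /k/): rule 1 targets it, but not before a nasal consonant → unchanged [e].
/k/ (between /e/ and /l/) fails the environment for rule 2, so it stays [k].
/l/ (between /k/ and /u/) is in the target of rule 4 but the environment (word-finally) is not met → [l].
/u/ (between /l/ and /d/) fails the environment for rule 1, so it stays [u].
/d/ (between /u/ and /a/): between two vowels, so rule 3 applies → [ɾ].
/a/ (between /d/ and /d/): rule 1 targets it, but not before a nasal consonant → unchanged [a].
Rule 3 applies to /d/ (between /a/ and /o/: between two vowels) → [ɾ].
/o/ (between /d/ and /m/): before a nasal consonant, so rule 1 applies → [õ].
/m/ stays [m].
/i/ (word-final): rule 1 targets it, but not before a nasal consonant → unchanged [i].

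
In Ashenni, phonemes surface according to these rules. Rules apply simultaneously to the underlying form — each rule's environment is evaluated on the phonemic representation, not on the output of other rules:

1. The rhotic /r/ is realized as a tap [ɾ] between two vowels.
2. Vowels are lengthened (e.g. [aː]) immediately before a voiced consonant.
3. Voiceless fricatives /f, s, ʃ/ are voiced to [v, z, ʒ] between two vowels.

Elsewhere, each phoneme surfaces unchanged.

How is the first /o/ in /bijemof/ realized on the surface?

/o/ (between /m/ and /f/): rule 2 targets it, but not before a voiced consonant → unchanged [o].

[o]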